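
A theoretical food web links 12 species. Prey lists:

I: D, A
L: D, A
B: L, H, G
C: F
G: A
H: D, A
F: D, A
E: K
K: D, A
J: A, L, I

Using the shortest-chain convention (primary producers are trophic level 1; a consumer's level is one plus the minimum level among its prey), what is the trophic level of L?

Trophic level 2

D is a producer → level 1.
L eats D → level 2.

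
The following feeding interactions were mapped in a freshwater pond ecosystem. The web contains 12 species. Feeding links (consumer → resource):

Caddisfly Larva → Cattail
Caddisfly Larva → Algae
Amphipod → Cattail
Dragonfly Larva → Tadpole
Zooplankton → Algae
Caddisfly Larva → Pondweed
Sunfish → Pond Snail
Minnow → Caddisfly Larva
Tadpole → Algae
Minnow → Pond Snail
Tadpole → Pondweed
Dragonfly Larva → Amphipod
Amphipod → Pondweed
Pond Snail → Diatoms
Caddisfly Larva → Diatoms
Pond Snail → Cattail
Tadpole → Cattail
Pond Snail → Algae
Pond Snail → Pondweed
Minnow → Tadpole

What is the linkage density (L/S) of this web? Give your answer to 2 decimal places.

L/S = 1.67

There are L = 20 links among S = 12 species.
L/S = 20/12 = 1.6667 ≈ 1.67.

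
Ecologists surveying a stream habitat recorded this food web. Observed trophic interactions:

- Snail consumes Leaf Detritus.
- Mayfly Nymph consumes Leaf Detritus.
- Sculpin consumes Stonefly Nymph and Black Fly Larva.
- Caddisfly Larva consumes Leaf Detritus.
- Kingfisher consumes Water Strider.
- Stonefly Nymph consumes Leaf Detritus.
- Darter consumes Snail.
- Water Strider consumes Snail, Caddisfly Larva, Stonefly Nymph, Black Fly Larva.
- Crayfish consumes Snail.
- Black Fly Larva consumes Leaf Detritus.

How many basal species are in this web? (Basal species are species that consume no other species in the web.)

1

Basal species (no prey listed): Leaf Detritus.
Count: 1.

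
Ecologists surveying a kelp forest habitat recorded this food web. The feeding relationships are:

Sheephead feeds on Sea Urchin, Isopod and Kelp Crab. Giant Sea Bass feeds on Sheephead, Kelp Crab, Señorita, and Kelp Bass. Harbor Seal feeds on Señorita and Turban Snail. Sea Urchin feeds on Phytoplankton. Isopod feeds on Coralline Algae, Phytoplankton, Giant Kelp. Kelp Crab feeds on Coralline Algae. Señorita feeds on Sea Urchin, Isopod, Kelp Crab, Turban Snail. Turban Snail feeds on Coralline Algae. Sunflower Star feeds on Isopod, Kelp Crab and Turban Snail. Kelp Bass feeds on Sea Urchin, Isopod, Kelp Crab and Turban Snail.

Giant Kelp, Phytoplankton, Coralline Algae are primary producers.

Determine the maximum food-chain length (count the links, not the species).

3 links

One longest chain: Coralline Algae → Turban Snail → Señorita → Harbor Seal.
It has 4 species and 3 links.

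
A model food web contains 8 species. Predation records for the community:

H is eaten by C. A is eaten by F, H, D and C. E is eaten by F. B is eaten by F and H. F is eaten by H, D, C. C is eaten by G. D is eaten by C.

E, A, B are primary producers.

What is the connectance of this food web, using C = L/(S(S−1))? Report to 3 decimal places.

C = 0.232

The web has S = 8 species and L = 13 feeding links.
C = L / (S(S−1)) = 13 / 56 = 0.2321 ≈ 0.232.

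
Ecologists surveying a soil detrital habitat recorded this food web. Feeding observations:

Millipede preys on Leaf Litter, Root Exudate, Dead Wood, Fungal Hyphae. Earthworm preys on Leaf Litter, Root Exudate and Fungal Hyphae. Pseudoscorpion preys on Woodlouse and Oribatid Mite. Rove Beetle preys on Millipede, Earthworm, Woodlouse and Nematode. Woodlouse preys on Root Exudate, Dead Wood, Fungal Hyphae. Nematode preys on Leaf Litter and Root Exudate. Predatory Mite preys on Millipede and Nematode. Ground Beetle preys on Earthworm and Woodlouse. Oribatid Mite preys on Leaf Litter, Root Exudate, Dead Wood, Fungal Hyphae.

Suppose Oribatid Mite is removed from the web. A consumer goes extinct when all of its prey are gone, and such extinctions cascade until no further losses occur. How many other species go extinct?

0

Remove Oribatid Mite.
Every predator of it retains at least one other prey: Pseudoscorpion still has Woodlouse.
No consumer loses all prey, so no secondary extinctions occur.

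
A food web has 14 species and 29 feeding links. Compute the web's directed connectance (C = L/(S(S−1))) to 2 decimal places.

C = 0.16

The web has S = 14 species and L = 29 feeding links.
C = L / (S(S−1)) = 29 / 182 = 0.1593 ≈ 0.16.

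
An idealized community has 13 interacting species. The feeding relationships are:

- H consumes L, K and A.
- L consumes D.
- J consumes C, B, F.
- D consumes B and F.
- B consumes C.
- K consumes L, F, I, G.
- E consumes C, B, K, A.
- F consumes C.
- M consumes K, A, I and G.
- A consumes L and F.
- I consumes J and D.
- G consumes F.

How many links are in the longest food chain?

5 links

One longest chain: C → B → D → L → K → M.
It has 6 species and 5 links.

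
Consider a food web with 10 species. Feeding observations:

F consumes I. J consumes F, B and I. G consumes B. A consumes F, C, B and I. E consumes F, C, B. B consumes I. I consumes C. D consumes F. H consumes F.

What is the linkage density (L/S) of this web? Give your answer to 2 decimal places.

L/S = 1.60

There are L = 16 links among S = 10 species.
L/S = 16/10 = 1.6000 ≈ 1.60.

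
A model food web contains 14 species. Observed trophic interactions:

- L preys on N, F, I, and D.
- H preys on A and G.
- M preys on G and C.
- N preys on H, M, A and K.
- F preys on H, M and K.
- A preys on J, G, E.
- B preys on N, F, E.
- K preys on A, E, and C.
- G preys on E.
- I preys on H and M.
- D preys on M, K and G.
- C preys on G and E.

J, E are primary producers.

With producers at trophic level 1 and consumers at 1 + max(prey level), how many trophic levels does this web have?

Producers (level 1): J, E.
E → G → C → M → I → L gives L level 6.
No species has a prey at level 6, so no species reaches level 7.

6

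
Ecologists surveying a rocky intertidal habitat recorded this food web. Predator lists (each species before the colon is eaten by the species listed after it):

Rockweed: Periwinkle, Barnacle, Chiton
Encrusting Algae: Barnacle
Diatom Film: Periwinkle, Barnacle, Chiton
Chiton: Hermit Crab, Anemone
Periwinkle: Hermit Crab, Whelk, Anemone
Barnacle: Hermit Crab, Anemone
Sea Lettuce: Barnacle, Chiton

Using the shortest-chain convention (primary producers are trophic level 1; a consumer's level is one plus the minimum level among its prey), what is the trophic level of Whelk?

Diatom Film is a producer → level 1.
Periwinkle eats Diatom Film → level 2.
Whelk eats Periwinkle → level 3.
No prey of Whelk is below level 2, so 3 is the minimum.

Trophic level 3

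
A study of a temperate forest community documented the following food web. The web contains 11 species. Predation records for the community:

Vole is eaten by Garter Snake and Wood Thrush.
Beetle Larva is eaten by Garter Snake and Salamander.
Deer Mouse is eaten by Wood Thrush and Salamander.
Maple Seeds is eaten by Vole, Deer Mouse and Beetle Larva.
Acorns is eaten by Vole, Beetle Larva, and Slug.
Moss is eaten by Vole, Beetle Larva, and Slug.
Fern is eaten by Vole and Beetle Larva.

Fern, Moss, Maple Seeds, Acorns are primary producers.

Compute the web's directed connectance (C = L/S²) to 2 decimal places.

The web has S = 11 species and L = 17 feeding links.
C = L / S² = 17 / 121 = 0.1405 ≈ 0.14.

C = 0.14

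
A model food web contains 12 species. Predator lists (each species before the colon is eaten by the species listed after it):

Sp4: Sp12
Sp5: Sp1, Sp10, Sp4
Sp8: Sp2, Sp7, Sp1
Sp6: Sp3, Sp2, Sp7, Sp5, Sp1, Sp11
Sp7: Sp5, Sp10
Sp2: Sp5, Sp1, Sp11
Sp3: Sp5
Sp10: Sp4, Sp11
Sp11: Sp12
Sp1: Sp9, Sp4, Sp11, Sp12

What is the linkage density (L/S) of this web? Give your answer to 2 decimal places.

L/S = 2.17

There are L = 26 links among S = 12 species.
L/S = 26/12 = 2.1667 ≈ 2.17.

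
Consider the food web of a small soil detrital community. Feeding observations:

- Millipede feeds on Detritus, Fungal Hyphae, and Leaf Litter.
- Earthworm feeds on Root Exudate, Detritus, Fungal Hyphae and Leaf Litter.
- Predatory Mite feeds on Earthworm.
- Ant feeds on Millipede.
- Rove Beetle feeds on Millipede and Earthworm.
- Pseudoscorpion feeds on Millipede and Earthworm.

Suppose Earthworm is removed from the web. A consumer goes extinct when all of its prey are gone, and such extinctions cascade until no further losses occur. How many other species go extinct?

Remove Earthworm.
Round 1: Predatory Mite (all prey gone) → extinct.
No further losses. Total secondary extinctions: 1.

1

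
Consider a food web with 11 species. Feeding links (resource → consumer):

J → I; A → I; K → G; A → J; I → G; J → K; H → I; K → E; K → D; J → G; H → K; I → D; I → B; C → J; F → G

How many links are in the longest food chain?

3 links

One longest chain: C → J → K → G.
It has 4 species and 3 links.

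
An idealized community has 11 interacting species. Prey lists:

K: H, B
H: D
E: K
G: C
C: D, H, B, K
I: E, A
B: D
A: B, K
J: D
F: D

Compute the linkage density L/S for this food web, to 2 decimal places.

There are L = 16 links among S = 11 species.
L/S = 16/11 = 1.4545 ≈ 1.45.

L/S = 1.45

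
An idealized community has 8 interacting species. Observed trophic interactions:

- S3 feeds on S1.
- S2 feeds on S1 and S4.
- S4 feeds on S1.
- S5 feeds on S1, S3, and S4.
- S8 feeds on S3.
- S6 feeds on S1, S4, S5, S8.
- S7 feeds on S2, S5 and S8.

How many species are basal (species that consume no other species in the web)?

1

Basal species (no prey listed): S1.
Count: 1.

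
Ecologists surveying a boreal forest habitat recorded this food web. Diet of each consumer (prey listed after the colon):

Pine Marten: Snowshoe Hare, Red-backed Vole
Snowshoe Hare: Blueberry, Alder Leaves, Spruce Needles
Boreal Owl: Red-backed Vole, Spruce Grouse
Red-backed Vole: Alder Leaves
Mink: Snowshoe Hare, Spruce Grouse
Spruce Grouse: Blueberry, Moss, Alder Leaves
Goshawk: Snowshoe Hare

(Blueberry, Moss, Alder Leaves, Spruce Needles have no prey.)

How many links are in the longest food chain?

One longest chain: Blueberry → Snowshoe Hare → Pine Marten.
It has 3 species and 2 links.

2 links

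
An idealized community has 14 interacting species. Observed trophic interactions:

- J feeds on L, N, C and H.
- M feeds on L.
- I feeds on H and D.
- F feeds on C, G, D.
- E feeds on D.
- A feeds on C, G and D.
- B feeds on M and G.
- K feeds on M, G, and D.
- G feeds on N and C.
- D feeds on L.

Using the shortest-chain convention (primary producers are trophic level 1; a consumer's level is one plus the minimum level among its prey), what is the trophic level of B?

Trophic level 3

L is a producer → level 1.
M eats L → level 2.
B eats M → level 3.
No prey of B is below level 2, so 3 is the minimum.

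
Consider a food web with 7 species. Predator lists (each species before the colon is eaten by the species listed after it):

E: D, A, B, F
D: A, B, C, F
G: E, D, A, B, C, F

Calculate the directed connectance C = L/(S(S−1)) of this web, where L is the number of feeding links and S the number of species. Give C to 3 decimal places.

The web has S = 7 species and L = 14 feeding links.
C = L / (S(S−1)) = 14 / 42 = 0.3333 ≈ 0.333.

C = 0.333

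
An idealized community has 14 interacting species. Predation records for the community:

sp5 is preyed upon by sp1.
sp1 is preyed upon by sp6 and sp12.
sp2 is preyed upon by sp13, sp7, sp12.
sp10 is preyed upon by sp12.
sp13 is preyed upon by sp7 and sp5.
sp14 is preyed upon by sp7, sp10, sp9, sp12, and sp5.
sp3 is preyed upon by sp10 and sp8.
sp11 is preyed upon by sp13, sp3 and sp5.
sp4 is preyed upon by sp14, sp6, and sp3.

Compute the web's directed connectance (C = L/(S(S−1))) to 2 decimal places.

The web has S = 14 species and L = 22 feeding links.
C = L / (S(S−1)) = 22 / 182 = 0.1209 ≈ 0.12.

C = 0.12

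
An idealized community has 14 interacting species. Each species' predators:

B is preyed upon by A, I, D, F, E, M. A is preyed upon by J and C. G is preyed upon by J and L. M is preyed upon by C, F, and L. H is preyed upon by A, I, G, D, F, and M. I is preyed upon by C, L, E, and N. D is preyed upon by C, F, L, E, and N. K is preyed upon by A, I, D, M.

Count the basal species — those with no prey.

Basal species (no prey listed): B, H, K.
Count: 3.

3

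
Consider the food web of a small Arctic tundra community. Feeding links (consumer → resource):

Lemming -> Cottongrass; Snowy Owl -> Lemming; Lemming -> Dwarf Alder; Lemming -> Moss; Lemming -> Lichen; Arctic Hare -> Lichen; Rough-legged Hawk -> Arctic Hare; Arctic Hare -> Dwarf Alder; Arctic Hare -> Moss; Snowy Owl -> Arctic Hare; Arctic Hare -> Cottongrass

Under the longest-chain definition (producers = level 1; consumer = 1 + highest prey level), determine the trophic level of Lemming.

Trophic level 2

Moss is a producer → level 1.
Lemming eats Moss (level 1); other prey at levels: Lichen 1, Cottongrass 1, Dwarf Alder 1 → level 2.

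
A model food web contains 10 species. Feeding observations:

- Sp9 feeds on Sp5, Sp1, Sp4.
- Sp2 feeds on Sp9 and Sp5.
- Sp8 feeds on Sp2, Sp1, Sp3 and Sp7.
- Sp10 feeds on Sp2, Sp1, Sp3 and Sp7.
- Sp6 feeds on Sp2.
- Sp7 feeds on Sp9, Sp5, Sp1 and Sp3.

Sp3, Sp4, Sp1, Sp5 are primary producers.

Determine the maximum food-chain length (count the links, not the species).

3 links

One longest chain: Sp4 → Sp9 → Sp2 → Sp6.
It has 4 species and 3 links.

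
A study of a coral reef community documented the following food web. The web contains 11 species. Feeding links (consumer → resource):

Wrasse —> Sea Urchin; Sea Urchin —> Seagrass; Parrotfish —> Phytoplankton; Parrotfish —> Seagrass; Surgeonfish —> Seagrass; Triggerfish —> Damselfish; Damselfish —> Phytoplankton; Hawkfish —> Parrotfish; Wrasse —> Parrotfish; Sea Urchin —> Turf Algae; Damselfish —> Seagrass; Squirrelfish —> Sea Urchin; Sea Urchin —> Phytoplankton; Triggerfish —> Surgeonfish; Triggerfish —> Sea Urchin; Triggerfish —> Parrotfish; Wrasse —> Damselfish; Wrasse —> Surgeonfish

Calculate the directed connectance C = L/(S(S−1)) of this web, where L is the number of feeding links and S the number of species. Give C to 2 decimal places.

C = 0.16

The web has S = 11 species and L = 18 feeding links.
C = L / (S(S−1)) = 18 / 110 = 0.1636 ≈ 0.16.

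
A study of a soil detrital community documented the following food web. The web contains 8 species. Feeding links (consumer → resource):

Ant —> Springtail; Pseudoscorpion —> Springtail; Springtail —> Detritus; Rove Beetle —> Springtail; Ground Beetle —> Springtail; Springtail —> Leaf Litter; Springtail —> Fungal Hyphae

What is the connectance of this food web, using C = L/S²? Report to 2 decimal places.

The web has S = 8 species and L = 7 feeding links.
C = L / S² = 7 / 64 = 0.1094 ≈ 0.11.

C = 0.11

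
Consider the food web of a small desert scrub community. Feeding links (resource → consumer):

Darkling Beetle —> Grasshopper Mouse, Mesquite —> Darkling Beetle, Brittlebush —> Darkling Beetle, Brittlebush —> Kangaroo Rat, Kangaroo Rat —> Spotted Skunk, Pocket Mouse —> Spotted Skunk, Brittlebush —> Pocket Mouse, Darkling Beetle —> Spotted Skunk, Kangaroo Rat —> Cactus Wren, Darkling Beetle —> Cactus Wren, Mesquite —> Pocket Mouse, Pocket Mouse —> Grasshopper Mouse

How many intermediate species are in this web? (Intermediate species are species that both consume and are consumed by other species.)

Intermediate species (has both prey and predators): Darkling Beetle, Pocket Mouse, Kangaroo Rat.
Count: 3.

3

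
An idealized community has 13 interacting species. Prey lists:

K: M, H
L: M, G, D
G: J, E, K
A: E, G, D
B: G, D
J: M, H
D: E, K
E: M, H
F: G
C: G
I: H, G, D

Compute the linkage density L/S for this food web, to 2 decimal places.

L/S = 1.85

There are L = 24 links among S = 13 species.
L/S = 24/13 = 1.8462 ≈ 1.85.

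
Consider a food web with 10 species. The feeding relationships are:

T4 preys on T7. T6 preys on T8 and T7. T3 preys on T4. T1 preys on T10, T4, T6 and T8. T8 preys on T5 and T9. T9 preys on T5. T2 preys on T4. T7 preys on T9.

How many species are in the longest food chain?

5 species

One longest chain: T5 → T9 → T7 → T4 → T3.
It has 5 species and 4 links.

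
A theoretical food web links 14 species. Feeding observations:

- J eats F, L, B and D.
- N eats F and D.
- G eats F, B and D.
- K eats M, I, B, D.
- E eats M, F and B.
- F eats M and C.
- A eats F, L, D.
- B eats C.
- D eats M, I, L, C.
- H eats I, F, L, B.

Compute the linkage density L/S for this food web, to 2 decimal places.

L/S = 2.14

There are L = 30 links among S = 14 species.
L/S = 30/14 = 2.1429 ≈ 2.14.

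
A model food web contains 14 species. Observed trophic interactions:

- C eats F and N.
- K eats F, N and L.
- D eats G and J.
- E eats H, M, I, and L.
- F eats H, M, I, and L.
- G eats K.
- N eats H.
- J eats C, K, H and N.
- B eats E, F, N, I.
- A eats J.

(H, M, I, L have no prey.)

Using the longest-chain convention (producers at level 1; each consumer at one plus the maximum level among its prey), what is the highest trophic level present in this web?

Producers (level 1): H, M, I, L.
H → F → K → J → A gives A level 5.
No species has a prey at level 5, so no species reaches level 6.

5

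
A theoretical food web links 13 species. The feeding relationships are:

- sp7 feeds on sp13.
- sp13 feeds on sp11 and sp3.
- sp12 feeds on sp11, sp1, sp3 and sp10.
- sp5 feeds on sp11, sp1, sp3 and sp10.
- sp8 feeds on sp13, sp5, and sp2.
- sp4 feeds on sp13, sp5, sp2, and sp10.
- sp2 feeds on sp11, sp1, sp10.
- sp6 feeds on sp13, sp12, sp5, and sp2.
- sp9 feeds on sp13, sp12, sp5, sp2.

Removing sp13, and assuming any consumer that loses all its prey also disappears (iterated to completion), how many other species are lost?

1

Remove sp13.
Round 1: sp7 (all prey gone) → extinct.
No further losses. Total secondary extinctions: 1.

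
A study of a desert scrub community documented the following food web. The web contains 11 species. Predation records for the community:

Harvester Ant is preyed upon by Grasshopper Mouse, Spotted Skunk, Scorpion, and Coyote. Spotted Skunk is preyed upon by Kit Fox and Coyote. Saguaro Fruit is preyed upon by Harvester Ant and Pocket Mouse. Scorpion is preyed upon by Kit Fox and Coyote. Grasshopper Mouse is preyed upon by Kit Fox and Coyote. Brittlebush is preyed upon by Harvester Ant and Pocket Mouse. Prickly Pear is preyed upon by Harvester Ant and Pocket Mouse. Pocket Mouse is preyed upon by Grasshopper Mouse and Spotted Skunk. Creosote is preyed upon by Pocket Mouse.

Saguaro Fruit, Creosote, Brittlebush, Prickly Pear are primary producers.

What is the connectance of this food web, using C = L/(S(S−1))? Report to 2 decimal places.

The web has S = 11 species and L = 19 feeding links.
C = L / (S(S−1)) = 19 / 110 = 0.1727 ≈ 0.17.

C = 0.17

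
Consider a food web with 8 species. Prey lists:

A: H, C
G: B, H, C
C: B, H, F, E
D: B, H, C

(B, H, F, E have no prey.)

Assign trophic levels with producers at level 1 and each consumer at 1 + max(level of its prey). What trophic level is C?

Trophic level 2

B is a producer → level 1.
C eats B (level 1); other prey at levels: H 1, F 1, E 1 → level 2.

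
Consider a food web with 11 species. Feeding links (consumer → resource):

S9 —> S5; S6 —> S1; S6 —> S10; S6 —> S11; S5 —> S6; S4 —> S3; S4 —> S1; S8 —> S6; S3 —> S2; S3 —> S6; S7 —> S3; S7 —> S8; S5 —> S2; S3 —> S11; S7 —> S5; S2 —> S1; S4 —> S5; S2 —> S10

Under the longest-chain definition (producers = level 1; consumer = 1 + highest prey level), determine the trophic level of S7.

Trophic level 4

S1 is a producer → level 1.
S2 eats S1 (level 1); other prey at levels: S10 1 → level 2.
S5 eats S2 (level 2); other prey at levels: S6 2 → level 3.
S7 eats S5 (level 3); other prey at levels: S8 3, S3 3 → level 4.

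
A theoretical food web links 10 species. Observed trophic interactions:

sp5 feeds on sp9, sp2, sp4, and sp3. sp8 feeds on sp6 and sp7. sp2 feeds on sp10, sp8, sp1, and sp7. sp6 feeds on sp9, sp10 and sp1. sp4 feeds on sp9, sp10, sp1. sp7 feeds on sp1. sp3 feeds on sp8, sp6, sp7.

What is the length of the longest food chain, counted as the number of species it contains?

5 species

One longest chain: sp1 → sp6 → sp8 → sp2 → sp5.
It has 5 species and 4 links.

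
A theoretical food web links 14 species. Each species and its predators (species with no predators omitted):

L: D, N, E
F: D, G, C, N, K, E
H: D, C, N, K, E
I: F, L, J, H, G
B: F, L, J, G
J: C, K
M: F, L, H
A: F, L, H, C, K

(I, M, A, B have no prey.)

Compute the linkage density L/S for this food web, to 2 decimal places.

L/S = 2.36

There are L = 33 links among S = 14 species.
L/S = 33/14 = 2.3571 ≈ 2.36.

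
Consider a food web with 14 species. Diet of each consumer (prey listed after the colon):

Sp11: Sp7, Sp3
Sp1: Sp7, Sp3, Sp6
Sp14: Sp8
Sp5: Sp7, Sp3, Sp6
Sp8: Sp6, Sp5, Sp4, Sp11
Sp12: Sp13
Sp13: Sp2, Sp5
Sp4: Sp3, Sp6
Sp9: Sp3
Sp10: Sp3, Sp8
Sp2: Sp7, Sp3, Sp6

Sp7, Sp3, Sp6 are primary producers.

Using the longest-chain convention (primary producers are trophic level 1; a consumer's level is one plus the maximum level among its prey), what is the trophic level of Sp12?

Sp7 is a producer → level 1.
Sp2 eats Sp7 (level 1); other prey at levels: Sp3 1, Sp6 1 → level 2.
Sp13 eats Sp2 (level 2); other prey at levels: Sp5 2 → level 3.
Sp12 eats Sp13 → level 4.

Trophic level 4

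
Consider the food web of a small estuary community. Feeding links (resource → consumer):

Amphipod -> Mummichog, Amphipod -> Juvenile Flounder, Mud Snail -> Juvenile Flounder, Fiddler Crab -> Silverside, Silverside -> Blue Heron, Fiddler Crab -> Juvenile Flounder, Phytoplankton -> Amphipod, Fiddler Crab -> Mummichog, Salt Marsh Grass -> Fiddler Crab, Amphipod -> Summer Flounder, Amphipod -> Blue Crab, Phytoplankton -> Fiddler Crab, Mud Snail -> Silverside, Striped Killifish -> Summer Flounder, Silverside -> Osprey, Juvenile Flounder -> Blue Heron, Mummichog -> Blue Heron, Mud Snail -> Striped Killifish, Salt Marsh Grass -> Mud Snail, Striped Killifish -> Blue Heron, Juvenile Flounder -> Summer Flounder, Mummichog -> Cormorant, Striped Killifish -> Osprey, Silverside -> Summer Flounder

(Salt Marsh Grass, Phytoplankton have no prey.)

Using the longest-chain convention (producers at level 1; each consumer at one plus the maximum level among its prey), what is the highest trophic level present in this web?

4

Producers (level 1): Salt Marsh Grass, Phytoplankton.
Salt Marsh Grass → Mud Snail → Striped Killifish → Osprey gives Osprey level 4.
No species has a prey at level 4, so no species reaches level 5.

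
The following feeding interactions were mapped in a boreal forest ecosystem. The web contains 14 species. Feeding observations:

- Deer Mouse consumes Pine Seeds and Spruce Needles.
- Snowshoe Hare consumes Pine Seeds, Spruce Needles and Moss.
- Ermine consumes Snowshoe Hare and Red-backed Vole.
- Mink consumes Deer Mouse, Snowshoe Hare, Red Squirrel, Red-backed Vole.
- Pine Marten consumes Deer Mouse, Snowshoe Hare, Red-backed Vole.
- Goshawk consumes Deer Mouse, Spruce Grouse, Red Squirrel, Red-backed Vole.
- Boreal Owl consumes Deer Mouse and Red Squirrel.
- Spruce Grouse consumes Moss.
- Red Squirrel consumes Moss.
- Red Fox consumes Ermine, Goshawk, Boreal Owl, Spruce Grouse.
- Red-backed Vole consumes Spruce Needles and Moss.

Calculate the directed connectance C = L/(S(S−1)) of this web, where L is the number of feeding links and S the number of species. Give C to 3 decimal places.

C = 0.154

The web has S = 14 species and L = 28 feeding links.
C = L / (S(S−1)) = 28 / 182 = 0.1538 ≈ 0.154.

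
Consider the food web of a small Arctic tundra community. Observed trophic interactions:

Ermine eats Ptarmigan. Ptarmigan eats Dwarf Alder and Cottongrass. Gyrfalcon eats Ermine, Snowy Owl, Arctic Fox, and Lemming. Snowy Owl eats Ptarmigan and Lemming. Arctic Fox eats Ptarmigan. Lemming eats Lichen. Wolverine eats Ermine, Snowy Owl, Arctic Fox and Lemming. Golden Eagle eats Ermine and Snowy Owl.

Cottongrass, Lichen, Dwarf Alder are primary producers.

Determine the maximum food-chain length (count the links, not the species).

3 links

One longest chain: Cottongrass → Ptarmigan → Arctic Fox → Wolverine.
It has 4 species and 3 links.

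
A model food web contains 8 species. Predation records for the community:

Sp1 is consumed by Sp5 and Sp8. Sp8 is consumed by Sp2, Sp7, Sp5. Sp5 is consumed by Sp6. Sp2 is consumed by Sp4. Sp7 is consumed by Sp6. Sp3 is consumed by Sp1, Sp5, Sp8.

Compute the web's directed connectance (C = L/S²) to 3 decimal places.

C = 0.172

The web has S = 8 species and L = 11 feeding links.
C = L / S² = 11 / 64 = 0.1719 ≈ 0.172.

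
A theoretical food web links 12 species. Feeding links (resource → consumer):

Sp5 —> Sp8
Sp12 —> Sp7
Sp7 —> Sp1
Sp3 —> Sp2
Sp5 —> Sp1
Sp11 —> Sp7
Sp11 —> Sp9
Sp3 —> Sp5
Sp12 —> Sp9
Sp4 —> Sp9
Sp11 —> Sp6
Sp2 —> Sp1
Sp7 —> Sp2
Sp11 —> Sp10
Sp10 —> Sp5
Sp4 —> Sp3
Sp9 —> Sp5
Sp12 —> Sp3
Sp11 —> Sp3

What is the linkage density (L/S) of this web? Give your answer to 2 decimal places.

L/S = 1.58

There are L = 19 links among S = 12 species.
L/S = 19/12 = 1.5833 ≈ 1.58.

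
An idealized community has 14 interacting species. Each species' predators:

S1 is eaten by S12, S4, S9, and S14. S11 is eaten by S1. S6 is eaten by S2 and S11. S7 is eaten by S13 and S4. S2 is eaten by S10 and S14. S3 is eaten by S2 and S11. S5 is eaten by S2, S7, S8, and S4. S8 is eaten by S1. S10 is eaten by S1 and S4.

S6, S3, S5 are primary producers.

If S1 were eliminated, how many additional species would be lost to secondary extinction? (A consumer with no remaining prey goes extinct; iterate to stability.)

Remove S1.
Round 1: S12 (all prey gone), S9 (all prey gone) → extinct.
No further losses. Total secondary extinctions: 2.

2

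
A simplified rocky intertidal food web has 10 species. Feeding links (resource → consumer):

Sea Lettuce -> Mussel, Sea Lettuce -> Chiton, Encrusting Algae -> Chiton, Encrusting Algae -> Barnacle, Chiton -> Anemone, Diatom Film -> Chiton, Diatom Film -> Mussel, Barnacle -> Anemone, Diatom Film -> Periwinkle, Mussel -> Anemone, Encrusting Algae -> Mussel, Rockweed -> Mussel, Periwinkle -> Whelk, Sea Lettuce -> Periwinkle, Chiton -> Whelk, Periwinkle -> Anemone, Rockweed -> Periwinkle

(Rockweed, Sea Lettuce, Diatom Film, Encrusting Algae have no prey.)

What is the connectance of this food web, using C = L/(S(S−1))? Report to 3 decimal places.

C = 0.189

The web has S = 10 species and L = 17 feeding links.
C = L / (S(S−1)) = 17 / 90 = 0.1889 ≈ 0.189.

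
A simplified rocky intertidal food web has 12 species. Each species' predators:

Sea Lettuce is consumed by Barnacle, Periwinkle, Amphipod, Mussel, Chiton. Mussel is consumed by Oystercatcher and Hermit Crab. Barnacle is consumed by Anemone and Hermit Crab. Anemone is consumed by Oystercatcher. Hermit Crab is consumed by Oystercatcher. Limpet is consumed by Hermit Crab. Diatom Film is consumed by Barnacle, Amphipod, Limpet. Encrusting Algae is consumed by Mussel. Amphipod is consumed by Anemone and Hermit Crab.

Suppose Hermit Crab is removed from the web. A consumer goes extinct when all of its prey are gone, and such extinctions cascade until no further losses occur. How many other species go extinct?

0

Remove Hermit Crab.
Every predator of it retains at least one other prey: Oystercatcher still has Mussel, Anemone.
No consumer loses all prey, so no secondary extinctions occur.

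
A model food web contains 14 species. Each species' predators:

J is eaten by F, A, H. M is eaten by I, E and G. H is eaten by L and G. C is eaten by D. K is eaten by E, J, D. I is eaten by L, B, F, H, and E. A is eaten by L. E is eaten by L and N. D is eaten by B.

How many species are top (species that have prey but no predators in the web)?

Top species (has prey, but nothing eats it): F, B, N, G, L.
Count: 5.

5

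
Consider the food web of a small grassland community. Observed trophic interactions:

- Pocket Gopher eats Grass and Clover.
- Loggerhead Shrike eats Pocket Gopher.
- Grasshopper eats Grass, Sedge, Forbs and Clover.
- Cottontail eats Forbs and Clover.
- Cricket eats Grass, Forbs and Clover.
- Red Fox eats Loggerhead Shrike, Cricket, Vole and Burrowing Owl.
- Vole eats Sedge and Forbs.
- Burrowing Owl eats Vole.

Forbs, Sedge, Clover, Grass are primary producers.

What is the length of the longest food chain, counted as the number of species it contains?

One longest chain: Clover → Pocket Gopher → Loggerhead Shrike → Red Fox.
It has 4 species and 3 links.

4 species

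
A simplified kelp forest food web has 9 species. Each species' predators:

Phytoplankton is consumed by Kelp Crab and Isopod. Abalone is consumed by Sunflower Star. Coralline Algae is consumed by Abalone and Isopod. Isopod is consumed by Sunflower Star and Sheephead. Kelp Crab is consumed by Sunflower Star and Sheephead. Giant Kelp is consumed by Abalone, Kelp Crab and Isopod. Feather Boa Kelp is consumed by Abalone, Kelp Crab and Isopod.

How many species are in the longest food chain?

One longest chain: Giant Kelp → Abalone → Sunflower Star.
It has 3 species and 2 links.

3 species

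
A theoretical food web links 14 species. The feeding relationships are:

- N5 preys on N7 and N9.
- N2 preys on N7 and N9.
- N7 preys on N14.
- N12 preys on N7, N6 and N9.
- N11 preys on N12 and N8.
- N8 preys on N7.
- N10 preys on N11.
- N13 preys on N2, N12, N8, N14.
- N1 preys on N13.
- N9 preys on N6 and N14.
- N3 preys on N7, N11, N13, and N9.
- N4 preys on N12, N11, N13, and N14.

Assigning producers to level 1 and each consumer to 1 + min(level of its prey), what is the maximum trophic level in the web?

Producers (level 1): N6, N14.
Following each consumer down to its lowest-level prey: N6 → N12 → N11 → N10 (levels 1 through 4).
All prey of N10 (N11 3) are at level 3 or above, so N10 is at level 1 + 3 = 4.
Every consumer has at least one prey at level 3 or below, so none exceeds level 4.

4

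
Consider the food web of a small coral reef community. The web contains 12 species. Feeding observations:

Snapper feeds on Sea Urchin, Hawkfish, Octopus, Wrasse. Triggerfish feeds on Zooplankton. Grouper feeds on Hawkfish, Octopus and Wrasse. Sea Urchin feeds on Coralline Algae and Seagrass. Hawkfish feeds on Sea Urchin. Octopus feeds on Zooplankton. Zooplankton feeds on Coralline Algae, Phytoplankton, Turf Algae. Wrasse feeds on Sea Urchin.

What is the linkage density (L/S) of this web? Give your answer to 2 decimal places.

There are L = 16 links among S = 12 species.
L/S = 16/12 = 1.3333 ≈ 1.33.

L/S = 1.33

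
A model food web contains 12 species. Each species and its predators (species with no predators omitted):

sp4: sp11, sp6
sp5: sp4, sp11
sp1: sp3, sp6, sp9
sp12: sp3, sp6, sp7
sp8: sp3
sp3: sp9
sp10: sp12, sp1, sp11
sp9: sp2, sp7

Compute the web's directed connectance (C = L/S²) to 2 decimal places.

C = 0.12

The web has S = 12 species and L = 17 feeding links.
C = L / S² = 17 / 144 = 0.1181 ≈ 0.12.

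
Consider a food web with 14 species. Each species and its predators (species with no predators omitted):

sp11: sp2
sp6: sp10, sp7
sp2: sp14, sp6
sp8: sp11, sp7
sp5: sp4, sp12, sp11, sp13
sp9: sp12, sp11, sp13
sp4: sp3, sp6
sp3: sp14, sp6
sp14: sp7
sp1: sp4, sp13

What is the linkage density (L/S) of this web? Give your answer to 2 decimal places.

There are L = 21 links among S = 14 species.
L/S = 21/14 = 1.5000 ≈ 1.50.

L/S = 1.50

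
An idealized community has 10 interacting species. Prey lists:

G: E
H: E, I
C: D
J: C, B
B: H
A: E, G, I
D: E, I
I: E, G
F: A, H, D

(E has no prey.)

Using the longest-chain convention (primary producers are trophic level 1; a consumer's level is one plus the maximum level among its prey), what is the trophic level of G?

E is a producer → level 1.
G eats E → level 2.

Trophic level 2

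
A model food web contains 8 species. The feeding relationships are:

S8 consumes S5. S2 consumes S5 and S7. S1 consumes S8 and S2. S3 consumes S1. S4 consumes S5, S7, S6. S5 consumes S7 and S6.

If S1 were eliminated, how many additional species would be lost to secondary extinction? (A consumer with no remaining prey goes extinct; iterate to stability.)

Remove S1.
Round 1: S3 (all prey gone) → extinct.
No further losses. Total secondary extinctions: 1.

1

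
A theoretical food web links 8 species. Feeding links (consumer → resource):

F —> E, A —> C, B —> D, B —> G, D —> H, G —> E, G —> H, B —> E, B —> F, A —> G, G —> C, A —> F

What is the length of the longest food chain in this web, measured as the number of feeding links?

2 links

One longest chain: E → F → B.
It has 3 species and 2 links.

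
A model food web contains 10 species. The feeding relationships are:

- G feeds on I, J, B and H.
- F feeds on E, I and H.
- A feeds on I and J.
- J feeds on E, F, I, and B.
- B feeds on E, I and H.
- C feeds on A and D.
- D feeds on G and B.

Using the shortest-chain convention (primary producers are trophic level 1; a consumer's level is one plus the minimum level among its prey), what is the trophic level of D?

Trophic level 3

H is a producer → level 1.
B eats H → level 2.
D eats B → level 3.
No prey of D is below level 2, so 3 is the minimum.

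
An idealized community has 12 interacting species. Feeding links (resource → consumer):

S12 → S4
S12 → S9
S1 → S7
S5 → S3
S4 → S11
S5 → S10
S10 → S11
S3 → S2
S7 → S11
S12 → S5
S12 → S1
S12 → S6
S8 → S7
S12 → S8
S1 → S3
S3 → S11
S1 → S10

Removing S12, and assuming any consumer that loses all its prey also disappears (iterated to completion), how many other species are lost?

11

Remove S12.
Round 1: S4 (all prey gone), S9 (all prey gone), S6 (all prey gone), S8 (all prey gone), S1 (all prey gone), S5 (all prey gone) → extinct.
Round 2: S3 (all prey gone), S10 (all prey gone), S7 (all prey gone) → extinct.
Round 3: S2 (all prey gone), S11 (all prey gone) → extinct.
No further losses. Total secondary extinctions: 11.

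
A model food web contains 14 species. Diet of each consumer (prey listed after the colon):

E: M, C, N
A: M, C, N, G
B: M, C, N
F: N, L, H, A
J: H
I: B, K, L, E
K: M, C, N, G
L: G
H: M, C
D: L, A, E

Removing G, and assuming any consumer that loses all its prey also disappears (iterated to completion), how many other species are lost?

1

Remove G.
Round 1: L (all prey gone) → extinct.
No further losses. Total secondary extinctions: 1.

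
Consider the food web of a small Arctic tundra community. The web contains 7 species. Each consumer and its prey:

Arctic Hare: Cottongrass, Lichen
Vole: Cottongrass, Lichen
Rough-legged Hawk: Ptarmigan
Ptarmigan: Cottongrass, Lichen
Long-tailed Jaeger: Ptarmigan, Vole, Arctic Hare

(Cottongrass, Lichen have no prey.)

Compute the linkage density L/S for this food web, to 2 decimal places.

L/S = 1.43

There are L = 10 links among S = 7 species.
L/S = 10/7 = 1.4286 ≈ 1.43.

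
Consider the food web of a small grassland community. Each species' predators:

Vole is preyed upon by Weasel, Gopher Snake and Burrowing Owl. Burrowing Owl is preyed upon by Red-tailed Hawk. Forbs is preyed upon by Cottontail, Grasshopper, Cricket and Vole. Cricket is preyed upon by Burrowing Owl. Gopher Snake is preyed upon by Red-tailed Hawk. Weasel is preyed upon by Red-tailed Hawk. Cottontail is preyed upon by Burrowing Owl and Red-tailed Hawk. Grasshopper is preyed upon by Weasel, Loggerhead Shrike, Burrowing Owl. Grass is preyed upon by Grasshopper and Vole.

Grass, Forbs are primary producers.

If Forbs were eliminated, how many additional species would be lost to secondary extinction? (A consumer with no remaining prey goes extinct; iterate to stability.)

Remove Forbs.
Round 1: Cricket (all prey gone), Cottontail (all prey gone) → extinct.
No further losses. Total secondary extinctions: 2.

2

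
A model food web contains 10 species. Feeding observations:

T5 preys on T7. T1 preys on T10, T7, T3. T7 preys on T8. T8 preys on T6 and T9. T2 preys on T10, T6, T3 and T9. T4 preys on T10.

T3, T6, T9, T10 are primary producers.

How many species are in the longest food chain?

One longest chain: T6 → T8 → T7 → T1.
It has 4 species and 3 links.

4 species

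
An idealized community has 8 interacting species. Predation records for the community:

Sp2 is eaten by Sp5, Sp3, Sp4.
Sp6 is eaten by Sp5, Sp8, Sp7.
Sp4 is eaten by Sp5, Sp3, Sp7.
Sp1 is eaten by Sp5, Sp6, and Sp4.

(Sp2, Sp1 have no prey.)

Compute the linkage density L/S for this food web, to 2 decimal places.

L/S = 1.50

There are L = 12 links among S = 8 species.
L/S = 12/8 = 1.5000 ≈ 1.50.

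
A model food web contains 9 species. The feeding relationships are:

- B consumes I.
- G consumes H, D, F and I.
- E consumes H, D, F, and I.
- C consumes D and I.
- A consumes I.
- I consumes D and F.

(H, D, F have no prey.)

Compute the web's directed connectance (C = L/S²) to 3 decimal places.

C = 0.173

The web has S = 9 species and L = 14 feeding links.
C = L / S² = 14 / 81 = 0.1728 ≈ 0.173.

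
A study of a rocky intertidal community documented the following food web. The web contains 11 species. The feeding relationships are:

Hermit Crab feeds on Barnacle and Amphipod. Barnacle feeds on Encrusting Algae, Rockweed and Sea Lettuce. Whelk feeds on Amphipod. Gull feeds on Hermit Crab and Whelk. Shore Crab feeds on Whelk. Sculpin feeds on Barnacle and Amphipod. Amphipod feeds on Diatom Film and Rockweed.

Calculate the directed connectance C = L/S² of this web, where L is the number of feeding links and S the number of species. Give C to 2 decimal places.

The web has S = 11 species and L = 13 feeding links.
C = L / S² = 13 / 121 = 0.1074 ≈ 0.11.

C = 0.11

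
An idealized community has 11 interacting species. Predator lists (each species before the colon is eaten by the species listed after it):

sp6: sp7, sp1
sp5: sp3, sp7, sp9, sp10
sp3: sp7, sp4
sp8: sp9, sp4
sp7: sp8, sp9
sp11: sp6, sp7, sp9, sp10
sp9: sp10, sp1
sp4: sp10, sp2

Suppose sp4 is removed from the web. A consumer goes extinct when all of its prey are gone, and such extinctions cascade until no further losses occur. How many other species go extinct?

1

Remove sp4.
Round 1: sp2 (all prey gone) → extinct.
No further losses. Total secondary extinctions: 1.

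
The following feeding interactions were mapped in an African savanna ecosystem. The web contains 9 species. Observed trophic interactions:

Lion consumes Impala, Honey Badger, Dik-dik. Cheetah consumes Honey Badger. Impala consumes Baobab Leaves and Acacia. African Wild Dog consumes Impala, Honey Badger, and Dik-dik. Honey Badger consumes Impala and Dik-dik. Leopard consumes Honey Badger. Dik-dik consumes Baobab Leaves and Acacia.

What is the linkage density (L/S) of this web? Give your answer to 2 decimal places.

L/S = 1.56

There are L = 14 links among S = 9 species.
L/S = 14/9 = 1.5556 ≈ 1.56.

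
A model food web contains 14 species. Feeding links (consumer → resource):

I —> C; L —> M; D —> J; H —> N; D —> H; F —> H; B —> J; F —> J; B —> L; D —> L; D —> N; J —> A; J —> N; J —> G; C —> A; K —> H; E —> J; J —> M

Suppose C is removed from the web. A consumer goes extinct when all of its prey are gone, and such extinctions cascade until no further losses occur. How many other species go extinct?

Remove C.
Round 1: I (all prey gone) → extinct.
No further losses. Total secondary extinctions: 1.

1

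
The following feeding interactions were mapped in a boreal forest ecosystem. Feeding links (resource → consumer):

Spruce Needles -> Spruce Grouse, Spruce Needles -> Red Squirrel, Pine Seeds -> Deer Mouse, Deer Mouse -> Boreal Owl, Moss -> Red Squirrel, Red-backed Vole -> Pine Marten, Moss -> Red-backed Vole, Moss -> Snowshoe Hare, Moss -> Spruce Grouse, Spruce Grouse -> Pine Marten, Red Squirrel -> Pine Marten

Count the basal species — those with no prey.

Basal species (no prey listed): Moss, Pine Seeds, Spruce Needles.
Count: 3.

3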